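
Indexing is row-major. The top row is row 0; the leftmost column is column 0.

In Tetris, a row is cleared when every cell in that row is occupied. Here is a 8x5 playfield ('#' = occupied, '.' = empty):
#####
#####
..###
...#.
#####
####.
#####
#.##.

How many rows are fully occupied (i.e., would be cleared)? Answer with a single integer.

Check each row:
  row 0: 0 empty cells -> FULL (clear)
  row 1: 0 empty cells -> FULL (clear)
  row 2: 2 empty cells -> not full
  row 3: 4 empty cells -> not full
  row 4: 0 empty cells -> FULL (clear)
  row 5: 1 empty cell -> not full
  row 6: 0 empty cells -> FULL (clear)
  row 7: 2 empty cells -> not full
Total rows cleared: 4

Answer: 4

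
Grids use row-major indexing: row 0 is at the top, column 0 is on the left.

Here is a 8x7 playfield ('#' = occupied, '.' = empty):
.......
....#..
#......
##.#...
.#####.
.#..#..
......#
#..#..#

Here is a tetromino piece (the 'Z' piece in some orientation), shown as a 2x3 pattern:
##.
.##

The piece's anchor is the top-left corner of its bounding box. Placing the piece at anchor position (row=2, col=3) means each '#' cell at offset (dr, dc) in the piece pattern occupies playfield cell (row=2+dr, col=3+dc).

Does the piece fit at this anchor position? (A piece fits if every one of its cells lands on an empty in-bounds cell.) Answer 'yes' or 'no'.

Check each piece cell at anchor (2, 3):
  offset (0,0) -> (2,3): empty -> OK
  offset (0,1) -> (2,4): empty -> OK
  offset (1,1) -> (3,4): empty -> OK
  offset (1,2) -> (3,5): empty -> OK
All cells valid: yes

Answer: yes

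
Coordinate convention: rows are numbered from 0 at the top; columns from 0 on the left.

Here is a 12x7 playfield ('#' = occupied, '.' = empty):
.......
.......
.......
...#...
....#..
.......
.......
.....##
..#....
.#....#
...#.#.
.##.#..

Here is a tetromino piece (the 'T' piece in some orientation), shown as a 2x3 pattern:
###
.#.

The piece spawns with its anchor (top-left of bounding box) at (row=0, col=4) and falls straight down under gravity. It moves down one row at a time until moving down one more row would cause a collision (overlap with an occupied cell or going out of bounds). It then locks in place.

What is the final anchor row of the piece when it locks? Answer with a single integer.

Answer: 3

Derivation:
Spawn at (row=0, col=4). Try each row:
  row 0: fits
  row 1: fits
  row 2: fits
  row 3: fits
  row 4: blocked -> lock at row 3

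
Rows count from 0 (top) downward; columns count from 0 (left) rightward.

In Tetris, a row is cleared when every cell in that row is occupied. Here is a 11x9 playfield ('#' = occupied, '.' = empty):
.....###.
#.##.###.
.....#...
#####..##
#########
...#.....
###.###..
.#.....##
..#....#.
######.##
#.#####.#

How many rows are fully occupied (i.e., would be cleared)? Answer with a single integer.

Check each row:
  row 0: 6 empty cells -> not full
  row 1: 3 empty cells -> not full
  row 2: 8 empty cells -> not full
  row 3: 2 empty cells -> not full
  row 4: 0 empty cells -> FULL (clear)
  row 5: 8 empty cells -> not full
  row 6: 3 empty cells -> not full
  row 7: 6 empty cells -> not full
  row 8: 7 empty cells -> not full
  row 9: 1 empty cell -> not full
  row 10: 2 empty cells -> not full
Total rows cleared: 1

Answer: 1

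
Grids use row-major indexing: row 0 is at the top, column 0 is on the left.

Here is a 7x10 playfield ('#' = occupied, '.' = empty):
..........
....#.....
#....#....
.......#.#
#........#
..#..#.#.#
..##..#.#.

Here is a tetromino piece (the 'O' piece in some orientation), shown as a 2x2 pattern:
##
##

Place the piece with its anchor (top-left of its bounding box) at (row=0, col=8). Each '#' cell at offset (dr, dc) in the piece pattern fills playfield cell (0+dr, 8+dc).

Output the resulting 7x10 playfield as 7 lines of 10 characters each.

Fill (0+0,8+0) = (0,8)
Fill (0+0,8+1) = (0,9)
Fill (0+1,8+0) = (1,8)
Fill (0+1,8+1) = (1,9)

Answer: ........##
....#...##
#....#....
.......#.#
#........#
..#..#.#.#
..##..#.#.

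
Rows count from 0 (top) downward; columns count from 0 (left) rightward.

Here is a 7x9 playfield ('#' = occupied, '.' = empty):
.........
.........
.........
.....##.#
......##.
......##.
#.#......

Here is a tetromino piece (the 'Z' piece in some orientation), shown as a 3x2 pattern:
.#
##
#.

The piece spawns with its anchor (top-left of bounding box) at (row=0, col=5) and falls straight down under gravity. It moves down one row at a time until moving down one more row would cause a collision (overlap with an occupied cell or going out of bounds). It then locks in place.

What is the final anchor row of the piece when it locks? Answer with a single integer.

Spawn at (row=0, col=5). Try each row:
  row 0: fits
  row 1: blocked -> lock at row 0

Answer: 0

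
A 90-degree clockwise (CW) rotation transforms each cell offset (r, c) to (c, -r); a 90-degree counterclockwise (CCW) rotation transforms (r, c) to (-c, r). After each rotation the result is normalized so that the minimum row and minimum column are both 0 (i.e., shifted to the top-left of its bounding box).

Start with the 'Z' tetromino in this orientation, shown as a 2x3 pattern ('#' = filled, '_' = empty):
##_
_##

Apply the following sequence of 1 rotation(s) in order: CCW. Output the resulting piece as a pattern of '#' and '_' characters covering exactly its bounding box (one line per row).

Start:
##_
_##
After rotation 1 (CCW):
_#
##
#_

Answer: _#
##
#_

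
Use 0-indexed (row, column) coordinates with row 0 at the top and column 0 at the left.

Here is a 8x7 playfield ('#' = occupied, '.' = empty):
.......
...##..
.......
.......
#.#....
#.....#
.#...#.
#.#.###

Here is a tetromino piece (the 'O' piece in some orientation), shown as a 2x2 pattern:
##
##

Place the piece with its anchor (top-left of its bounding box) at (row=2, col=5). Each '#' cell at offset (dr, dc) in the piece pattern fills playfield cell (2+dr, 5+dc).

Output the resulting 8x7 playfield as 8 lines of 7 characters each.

Answer: .......
...##..
.....##
.....##
#.#....
#.....#
.#...#.
#.#.###

Derivation:
Fill (2+0,5+0) = (2,5)
Fill (2+0,5+1) = (2,6)
Fill (2+1,5+0) = (3,5)
Fill (2+1,5+1) = (3,6)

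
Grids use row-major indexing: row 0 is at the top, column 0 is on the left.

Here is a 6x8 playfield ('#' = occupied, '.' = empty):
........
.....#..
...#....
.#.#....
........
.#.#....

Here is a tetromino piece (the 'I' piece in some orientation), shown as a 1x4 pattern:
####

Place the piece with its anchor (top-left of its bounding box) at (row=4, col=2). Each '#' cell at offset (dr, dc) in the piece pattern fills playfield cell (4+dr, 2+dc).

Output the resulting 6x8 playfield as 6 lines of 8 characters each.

Fill (4+0,2+0) = (4,2)
Fill (4+0,2+1) = (4,3)
Fill (4+0,2+2) = (4,4)
Fill (4+0,2+3) = (4,5)

Answer: ........
.....#..
...#....
.#.#....
..####..
.#.#....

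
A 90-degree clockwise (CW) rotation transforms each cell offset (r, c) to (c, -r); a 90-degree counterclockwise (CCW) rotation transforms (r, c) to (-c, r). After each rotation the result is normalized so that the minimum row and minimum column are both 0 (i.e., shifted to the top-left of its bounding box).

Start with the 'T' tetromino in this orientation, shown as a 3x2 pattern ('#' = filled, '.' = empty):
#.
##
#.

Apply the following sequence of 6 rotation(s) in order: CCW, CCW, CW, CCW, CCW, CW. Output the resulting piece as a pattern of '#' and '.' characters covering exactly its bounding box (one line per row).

Start:
#.
##
#.
After rotation 1 (CCW):
.#.
###
After rotation 2 (CCW):
.#
##
.#
After rotation 3 (CW):
.#.
###
After rotation 4 (CCW):
.#
##
.#
After rotation 5 (CCW):
###
.#.
After rotation 6 (CW):
.#
##
.#

Answer: .#
##
.#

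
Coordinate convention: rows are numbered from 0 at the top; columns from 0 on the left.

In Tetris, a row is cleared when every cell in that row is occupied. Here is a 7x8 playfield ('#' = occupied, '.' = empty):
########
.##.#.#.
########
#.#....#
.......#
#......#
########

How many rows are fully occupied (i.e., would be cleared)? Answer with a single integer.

Answer: 3

Derivation:
Check each row:
  row 0: 0 empty cells -> FULL (clear)
  row 1: 4 empty cells -> not full
  row 2: 0 empty cells -> FULL (clear)
  row 3: 5 empty cells -> not full
  row 4: 7 empty cells -> not full
  row 5: 6 empty cells -> not full
  row 6: 0 empty cells -> FULL (clear)
Total rows cleared: 3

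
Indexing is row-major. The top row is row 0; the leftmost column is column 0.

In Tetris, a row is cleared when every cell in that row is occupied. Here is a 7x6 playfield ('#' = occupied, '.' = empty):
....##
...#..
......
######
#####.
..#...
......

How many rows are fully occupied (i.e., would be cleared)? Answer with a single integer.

Check each row:
  row 0: 4 empty cells -> not full
  row 1: 5 empty cells -> not full
  row 2: 6 empty cells -> not full
  row 3: 0 empty cells -> FULL (clear)
  row 4: 1 empty cell -> not full
  row 5: 5 empty cells -> not full
  row 6: 6 empty cells -> not full
Total rows cleared: 1

Answer: 1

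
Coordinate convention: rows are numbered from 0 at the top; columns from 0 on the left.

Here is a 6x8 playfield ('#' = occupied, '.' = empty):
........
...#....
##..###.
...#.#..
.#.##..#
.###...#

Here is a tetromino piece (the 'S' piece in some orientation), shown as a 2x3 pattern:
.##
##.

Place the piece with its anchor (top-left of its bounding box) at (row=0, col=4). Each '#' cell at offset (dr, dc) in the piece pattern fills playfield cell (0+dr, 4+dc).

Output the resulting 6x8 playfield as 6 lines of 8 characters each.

Fill (0+0,4+1) = (0,5)
Fill (0+0,4+2) = (0,6)
Fill (0+1,4+0) = (1,4)
Fill (0+1,4+1) = (1,5)

Answer: .....##.
...###..
##..###.
...#.#..
.#.##..#
.###...#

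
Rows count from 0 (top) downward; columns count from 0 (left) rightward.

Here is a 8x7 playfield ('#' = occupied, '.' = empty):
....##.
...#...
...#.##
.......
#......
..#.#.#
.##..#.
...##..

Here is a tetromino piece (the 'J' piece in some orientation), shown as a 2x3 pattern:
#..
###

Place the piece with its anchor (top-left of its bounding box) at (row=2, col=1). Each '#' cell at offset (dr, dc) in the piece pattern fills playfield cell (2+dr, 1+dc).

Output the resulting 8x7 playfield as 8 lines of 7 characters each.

Fill (2+0,1+0) = (2,1)
Fill (2+1,1+0) = (3,1)
Fill (2+1,1+1) = (3,2)
Fill (2+1,1+2) = (3,3)

Answer: ....##.
...#...
.#.#.##
.###...
#......
..#.#.#
.##..#.
...##..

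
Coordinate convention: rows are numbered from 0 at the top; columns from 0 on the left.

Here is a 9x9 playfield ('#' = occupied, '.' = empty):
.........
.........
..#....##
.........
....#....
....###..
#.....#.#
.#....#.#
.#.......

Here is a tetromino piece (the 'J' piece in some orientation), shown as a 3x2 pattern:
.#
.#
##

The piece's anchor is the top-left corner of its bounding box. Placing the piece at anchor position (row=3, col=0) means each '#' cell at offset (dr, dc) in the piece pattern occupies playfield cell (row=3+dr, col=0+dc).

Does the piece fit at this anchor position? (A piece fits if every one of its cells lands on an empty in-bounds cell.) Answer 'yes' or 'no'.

Check each piece cell at anchor (3, 0):
  offset (0,1) -> (3,1): empty -> OK
  offset (1,1) -> (4,1): empty -> OK
  offset (2,0) -> (5,0): empty -> OK
  offset (2,1) -> (5,1): empty -> OK
All cells valid: yes

Answer: yes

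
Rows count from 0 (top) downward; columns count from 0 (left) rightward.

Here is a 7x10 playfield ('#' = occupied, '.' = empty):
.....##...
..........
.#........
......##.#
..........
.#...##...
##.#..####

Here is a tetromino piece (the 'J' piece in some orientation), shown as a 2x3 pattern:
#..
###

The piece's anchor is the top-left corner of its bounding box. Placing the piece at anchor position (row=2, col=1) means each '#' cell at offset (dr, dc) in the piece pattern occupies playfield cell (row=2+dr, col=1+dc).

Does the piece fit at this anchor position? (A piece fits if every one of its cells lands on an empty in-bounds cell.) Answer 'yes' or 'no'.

Answer: no

Derivation:
Check each piece cell at anchor (2, 1):
  offset (0,0) -> (2,1): occupied ('#') -> FAIL
  offset (1,0) -> (3,1): empty -> OK
  offset (1,1) -> (3,2): empty -> OK
  offset (1,2) -> (3,3): empty -> OK
All cells valid: no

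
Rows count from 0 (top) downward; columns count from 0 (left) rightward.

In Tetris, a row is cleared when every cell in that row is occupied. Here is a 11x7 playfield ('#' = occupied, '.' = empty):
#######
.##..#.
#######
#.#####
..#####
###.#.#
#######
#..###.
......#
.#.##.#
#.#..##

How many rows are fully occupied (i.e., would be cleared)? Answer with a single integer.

Answer: 3

Derivation:
Check each row:
  row 0: 0 empty cells -> FULL (clear)
  row 1: 4 empty cells -> not full
  row 2: 0 empty cells -> FULL (clear)
  row 3: 1 empty cell -> not full
  row 4: 2 empty cells -> not full
  row 5: 2 empty cells -> not full
  row 6: 0 empty cells -> FULL (clear)
  row 7: 3 empty cells -> not full
  row 8: 6 empty cells -> not full
  row 9: 3 empty cells -> not full
  row 10: 3 empty cells -> not full
Total rows cleared: 3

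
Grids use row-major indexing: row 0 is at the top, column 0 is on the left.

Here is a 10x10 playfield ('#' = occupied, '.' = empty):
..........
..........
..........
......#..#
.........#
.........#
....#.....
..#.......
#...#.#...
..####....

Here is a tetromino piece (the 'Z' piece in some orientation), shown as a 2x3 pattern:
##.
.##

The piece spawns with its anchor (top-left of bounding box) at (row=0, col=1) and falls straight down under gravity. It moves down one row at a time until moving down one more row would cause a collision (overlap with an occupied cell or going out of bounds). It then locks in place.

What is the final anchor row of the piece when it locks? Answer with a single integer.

Answer: 5

Derivation:
Spawn at (row=0, col=1). Try each row:
  row 0: fits
  row 1: fits
  row 2: fits
  row 3: fits
  row 4: fits
  row 5: fits
  row 6: blocked -> lock at row 5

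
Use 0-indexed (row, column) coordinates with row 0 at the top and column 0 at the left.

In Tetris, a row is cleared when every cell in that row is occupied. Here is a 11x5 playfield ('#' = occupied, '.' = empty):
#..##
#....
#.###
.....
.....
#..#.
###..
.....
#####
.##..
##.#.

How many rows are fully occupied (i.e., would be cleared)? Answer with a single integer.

Answer: 1

Derivation:
Check each row:
  row 0: 2 empty cells -> not full
  row 1: 4 empty cells -> not full
  row 2: 1 empty cell -> not full
  row 3: 5 empty cells -> not full
  row 4: 5 empty cells -> not full
  row 5: 3 empty cells -> not full
  row 6: 2 empty cells -> not full
  row 7: 5 empty cells -> not full
  row 8: 0 empty cells -> FULL (clear)
  row 9: 3 empty cells -> not full
  row 10: 2 empty cells -> not full
Total rows cleared: 1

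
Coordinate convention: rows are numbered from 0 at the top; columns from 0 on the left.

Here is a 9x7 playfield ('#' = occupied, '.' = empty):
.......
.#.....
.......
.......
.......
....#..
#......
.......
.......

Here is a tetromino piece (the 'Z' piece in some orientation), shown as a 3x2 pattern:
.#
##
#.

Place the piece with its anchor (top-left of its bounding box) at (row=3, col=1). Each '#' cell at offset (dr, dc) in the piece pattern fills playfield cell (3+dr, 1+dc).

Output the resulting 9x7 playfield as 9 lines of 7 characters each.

Answer: .......
.#.....
.......
..#....
.##....
.#..#..
#......
.......
.......

Derivation:
Fill (3+0,1+1) = (3,2)
Fill (3+1,1+0) = (4,1)
Fill (3+1,1+1) = (4,2)
Fill (3+2,1+0) = (5,1)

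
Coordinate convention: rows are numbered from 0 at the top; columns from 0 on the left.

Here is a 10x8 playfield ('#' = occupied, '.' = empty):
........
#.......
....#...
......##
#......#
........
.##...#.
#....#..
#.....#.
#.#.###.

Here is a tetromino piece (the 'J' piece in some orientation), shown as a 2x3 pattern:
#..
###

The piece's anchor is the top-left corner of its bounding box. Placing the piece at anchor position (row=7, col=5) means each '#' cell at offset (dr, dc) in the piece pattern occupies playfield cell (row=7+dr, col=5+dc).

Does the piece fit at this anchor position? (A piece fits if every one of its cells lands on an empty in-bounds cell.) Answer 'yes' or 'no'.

Check each piece cell at anchor (7, 5):
  offset (0,0) -> (7,5): occupied ('#') -> FAIL
  offset (1,0) -> (8,5): empty -> OK
  offset (1,1) -> (8,6): occupied ('#') -> FAIL
  offset (1,2) -> (8,7): empty -> OK
All cells valid: no

Answer: no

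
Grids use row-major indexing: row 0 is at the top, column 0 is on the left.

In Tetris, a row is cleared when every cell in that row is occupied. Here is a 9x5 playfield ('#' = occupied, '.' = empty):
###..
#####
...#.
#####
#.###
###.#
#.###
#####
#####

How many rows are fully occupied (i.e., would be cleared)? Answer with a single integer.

Answer: 4

Derivation:
Check each row:
  row 0: 2 empty cells -> not full
  row 1: 0 empty cells -> FULL (clear)
  row 2: 4 empty cells -> not full
  row 3: 0 empty cells -> FULL (clear)
  row 4: 1 empty cell -> not full
  row 5: 1 empty cell -> not full
  row 6: 1 empty cell -> not full
  row 7: 0 empty cells -> FULL (clear)
  row 8: 0 empty cells -> FULL (clear)
Total rows cleared: 4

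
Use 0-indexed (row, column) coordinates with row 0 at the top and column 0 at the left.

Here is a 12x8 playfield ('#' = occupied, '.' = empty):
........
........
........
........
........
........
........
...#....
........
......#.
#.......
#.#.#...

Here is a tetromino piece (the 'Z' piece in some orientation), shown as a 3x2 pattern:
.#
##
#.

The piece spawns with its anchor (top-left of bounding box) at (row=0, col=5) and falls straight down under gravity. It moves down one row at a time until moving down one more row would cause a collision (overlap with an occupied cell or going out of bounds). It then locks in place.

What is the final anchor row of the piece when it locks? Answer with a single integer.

Answer: 7

Derivation:
Spawn at (row=0, col=5). Try each row:
  row 0: fits
  row 1: fits
  row 2: fits
  row 3: fits
  row 4: fits
  row 5: fits
  row 6: fits
  row 7: fits
  row 8: blocked -> lock at row 7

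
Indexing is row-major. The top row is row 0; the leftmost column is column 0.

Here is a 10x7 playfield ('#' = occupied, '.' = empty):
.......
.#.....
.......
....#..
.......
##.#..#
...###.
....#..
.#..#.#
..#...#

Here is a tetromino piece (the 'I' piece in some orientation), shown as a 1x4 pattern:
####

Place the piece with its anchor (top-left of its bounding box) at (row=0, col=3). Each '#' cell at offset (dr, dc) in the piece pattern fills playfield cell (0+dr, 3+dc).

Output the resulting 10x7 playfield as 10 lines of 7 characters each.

Fill (0+0,3+0) = (0,3)
Fill (0+0,3+1) = (0,4)
Fill (0+0,3+2) = (0,5)
Fill (0+0,3+3) = (0,6)

Answer: ...####
.#.....
.......
....#..
.......
##.#..#
...###.
....#..
.#..#.#
..#...#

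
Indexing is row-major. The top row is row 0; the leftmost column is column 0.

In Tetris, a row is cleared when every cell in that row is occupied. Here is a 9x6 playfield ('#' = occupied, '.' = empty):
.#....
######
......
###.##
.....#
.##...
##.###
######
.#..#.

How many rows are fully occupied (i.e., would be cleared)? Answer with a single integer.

Answer: 2

Derivation:
Check each row:
  row 0: 5 empty cells -> not full
  row 1: 0 empty cells -> FULL (clear)
  row 2: 6 empty cells -> not full
  row 3: 1 empty cell -> not full
  row 4: 5 empty cells -> not full
  row 5: 4 empty cells -> not full
  row 6: 1 empty cell -> not full
  row 7: 0 empty cells -> FULL (clear)
  row 8: 4 empty cells -> not full
Total rows cleared: 2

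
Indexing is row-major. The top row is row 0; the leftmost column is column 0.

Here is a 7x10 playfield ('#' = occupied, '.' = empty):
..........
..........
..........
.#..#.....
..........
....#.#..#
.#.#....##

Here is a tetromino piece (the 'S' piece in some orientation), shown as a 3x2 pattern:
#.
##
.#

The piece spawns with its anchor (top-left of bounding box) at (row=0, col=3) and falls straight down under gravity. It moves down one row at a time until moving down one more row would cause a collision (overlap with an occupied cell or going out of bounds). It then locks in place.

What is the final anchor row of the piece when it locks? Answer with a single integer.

Answer: 0

Derivation:
Spawn at (row=0, col=3). Try each row:
  row 0: fits
  row 1: blocked -> lock at row 0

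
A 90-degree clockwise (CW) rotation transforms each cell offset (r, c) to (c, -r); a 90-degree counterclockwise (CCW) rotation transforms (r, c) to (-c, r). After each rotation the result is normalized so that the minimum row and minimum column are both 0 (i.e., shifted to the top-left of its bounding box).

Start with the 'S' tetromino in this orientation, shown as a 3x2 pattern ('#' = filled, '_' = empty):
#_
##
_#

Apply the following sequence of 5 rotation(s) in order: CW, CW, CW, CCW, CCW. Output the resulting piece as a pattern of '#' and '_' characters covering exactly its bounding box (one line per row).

Start:
#_
##
_#
After rotation 1 (CW):
_##
##_
After rotation 2 (CW):
#_
##
_#
After rotation 3 (CW):
_##
##_
After rotation 4 (CCW):
#_
##
_#
After rotation 5 (CCW):
_##
##_

Answer: _##
##_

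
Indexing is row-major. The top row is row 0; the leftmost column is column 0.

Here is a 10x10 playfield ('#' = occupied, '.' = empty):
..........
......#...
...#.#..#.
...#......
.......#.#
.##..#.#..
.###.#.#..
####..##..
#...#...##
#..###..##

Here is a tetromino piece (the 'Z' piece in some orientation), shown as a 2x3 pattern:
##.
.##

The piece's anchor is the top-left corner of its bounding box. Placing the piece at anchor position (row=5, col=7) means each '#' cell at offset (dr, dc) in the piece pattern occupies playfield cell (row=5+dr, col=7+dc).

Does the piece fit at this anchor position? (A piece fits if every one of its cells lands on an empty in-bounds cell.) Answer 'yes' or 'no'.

Answer: no

Derivation:
Check each piece cell at anchor (5, 7):
  offset (0,0) -> (5,7): occupied ('#') -> FAIL
  offset (0,1) -> (5,8): empty -> OK
  offset (1,1) -> (6,8): empty -> OK
  offset (1,2) -> (6,9): empty -> OK
All cells valid: no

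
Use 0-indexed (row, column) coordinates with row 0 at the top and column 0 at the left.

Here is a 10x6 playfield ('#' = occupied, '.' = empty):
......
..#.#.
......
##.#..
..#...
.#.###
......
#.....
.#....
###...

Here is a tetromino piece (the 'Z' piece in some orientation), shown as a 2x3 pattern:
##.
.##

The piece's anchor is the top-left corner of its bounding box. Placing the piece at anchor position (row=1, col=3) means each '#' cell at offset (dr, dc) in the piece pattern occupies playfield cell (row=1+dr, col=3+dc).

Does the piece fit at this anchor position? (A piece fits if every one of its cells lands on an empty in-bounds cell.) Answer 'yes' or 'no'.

Answer: no

Derivation:
Check each piece cell at anchor (1, 3):
  offset (0,0) -> (1,3): empty -> OK
  offset (0,1) -> (1,4): occupied ('#') -> FAIL
  offset (1,1) -> (2,4): empty -> OK
  offset (1,2) -> (2,5): empty -> OK
All cells valid: no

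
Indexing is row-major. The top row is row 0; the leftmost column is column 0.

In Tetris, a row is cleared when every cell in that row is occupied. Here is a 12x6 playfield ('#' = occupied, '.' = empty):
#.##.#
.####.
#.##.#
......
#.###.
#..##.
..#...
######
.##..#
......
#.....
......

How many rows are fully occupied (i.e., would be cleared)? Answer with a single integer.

Check each row:
  row 0: 2 empty cells -> not full
  row 1: 2 empty cells -> not full
  row 2: 2 empty cells -> not full
  row 3: 6 empty cells -> not full
  row 4: 2 empty cells -> not full
  row 5: 3 empty cells -> not full
  row 6: 5 empty cells -> not full
  row 7: 0 empty cells -> FULL (clear)
  row 8: 3 empty cells -> not full
  row 9: 6 empty cells -> not full
  row 10: 5 empty cells -> not full
  row 11: 6 empty cells -> not full
Total rows cleared: 1

Answer: 1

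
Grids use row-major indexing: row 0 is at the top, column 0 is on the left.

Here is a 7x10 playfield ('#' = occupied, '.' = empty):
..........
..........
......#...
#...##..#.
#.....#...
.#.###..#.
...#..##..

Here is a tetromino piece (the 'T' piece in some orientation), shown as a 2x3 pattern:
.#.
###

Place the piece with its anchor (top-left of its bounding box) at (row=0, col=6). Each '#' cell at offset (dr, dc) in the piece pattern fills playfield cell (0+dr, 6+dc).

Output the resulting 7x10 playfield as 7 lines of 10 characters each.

Fill (0+0,6+1) = (0,7)
Fill (0+1,6+0) = (1,6)
Fill (0+1,6+1) = (1,7)
Fill (0+1,6+2) = (1,8)

Answer: .......#..
......###.
......#...
#...##..#.
#.....#...
.#.###..#.
...#..##..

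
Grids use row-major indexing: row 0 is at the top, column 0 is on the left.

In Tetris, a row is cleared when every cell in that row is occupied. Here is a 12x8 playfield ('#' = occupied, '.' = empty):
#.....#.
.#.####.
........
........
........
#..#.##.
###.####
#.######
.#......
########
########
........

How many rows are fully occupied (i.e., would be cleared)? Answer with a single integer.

Answer: 2

Derivation:
Check each row:
  row 0: 6 empty cells -> not full
  row 1: 3 empty cells -> not full
  row 2: 8 empty cells -> not full
  row 3: 8 empty cells -> not full
  row 4: 8 empty cells -> not full
  row 5: 4 empty cells -> not full
  row 6: 1 empty cell -> not full
  row 7: 1 empty cell -> not full
  row 8: 7 empty cells -> not full
  row 9: 0 empty cells -> FULL (clear)
  row 10: 0 empty cells -> FULL (clear)
  row 11: 8 empty cells -> not full
Total rows cleared: 2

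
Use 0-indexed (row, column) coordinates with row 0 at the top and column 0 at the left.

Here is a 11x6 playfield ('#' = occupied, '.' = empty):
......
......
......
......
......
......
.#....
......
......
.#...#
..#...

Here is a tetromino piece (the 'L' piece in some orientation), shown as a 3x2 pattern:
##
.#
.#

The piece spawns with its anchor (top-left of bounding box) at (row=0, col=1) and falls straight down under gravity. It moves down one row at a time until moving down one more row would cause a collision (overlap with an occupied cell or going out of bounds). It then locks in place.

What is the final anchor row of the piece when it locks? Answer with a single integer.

Answer: 5

Derivation:
Spawn at (row=0, col=1). Try each row:
  row 0: fits
  row 1: fits
  row 2: fits
  row 3: fits
  row 4: fits
  row 5: fits
  row 6: blocked -> lock at row 5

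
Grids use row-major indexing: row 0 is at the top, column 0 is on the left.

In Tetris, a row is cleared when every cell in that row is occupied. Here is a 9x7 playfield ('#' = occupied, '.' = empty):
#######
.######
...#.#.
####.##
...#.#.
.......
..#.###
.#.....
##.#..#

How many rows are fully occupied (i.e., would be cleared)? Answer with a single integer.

Check each row:
  row 0: 0 empty cells -> FULL (clear)
  row 1: 1 empty cell -> not full
  row 2: 5 empty cells -> not full
  row 3: 1 empty cell -> not full
  row 4: 5 empty cells -> not full
  row 5: 7 empty cells -> not full
  row 6: 3 empty cells -> not full
  row 7: 6 empty cells -> not full
  row 8: 3 empty cells -> not full
Total rows cleared: 1

Answer: 1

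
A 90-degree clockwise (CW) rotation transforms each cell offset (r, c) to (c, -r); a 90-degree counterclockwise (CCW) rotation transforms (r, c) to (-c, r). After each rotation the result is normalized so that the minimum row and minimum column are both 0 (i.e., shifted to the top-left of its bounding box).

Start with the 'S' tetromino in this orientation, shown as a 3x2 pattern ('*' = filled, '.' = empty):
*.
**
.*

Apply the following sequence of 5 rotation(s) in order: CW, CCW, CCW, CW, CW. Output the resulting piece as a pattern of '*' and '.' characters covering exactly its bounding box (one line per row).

Answer: .**
**.

Derivation:
Start:
*.
**
.*
After rotation 1 (CW):
.**
**.
After rotation 2 (CCW):
*.
**
.*
After rotation 3 (CCW):
.**
**.
After rotation 4 (CW):
*.
**
.*
After rotation 5 (CW):
.**
**.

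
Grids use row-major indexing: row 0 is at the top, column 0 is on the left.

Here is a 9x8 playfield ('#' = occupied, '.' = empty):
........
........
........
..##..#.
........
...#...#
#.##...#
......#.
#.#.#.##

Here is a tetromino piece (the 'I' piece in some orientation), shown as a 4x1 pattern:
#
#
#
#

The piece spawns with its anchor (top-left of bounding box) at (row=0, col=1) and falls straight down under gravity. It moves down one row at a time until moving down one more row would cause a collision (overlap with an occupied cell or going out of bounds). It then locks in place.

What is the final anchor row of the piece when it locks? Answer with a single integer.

Spawn at (row=0, col=1). Try each row:
  row 0: fits
  row 1: fits
  row 2: fits
  row 3: fits
  row 4: fits
  row 5: fits
  row 6: blocked -> lock at row 5

Answer: 5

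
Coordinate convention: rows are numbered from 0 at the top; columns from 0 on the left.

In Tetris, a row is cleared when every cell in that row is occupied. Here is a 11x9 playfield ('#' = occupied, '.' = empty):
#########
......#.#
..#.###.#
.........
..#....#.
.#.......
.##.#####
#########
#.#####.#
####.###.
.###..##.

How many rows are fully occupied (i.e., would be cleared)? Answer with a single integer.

Check each row:
  row 0: 0 empty cells -> FULL (clear)
  row 1: 7 empty cells -> not full
  row 2: 4 empty cells -> not full
  row 3: 9 empty cells -> not full
  row 4: 7 empty cells -> not full
  row 5: 8 empty cells -> not full
  row 6: 2 empty cells -> not full
  row 7: 0 empty cells -> FULL (clear)
  row 8: 2 empty cells -> not full
  row 9: 2 empty cells -> not full
  row 10: 4 empty cells -> not full
Total rows cleared: 2

Answer: 2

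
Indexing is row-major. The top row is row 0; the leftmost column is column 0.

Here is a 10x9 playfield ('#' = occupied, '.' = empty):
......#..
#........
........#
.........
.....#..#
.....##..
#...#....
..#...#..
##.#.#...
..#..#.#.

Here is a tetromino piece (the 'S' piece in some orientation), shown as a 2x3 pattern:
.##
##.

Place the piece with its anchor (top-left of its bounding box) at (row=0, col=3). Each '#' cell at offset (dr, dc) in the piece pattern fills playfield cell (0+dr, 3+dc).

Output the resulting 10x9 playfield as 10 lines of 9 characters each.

Answer: ....###..
#..##....
........#
.........
.....#..#
.....##..
#...#....
..#...#..
##.#.#...
..#..#.#.

Derivation:
Fill (0+0,3+1) = (0,4)
Fill (0+0,3+2) = (0,5)
Fill (0+1,3+0) = (1,3)
Fill (0+1,3+1) = (1,4)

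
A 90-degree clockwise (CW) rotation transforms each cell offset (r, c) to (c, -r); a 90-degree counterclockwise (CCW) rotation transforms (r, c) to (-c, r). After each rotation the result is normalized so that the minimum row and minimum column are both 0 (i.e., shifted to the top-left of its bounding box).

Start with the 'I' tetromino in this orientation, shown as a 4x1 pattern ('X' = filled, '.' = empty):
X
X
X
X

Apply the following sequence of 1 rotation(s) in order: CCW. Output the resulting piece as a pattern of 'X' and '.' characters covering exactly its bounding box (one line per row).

Answer: XXXX

Derivation:
Start:
X
X
X
X
After rotation 1 (CCW):
XXXX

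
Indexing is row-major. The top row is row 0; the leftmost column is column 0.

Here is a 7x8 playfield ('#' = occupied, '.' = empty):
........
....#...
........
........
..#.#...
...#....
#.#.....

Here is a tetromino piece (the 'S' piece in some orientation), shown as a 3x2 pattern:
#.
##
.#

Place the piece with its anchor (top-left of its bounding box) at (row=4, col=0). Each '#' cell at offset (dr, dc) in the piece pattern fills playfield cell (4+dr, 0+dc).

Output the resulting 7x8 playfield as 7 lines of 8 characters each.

Answer: ........
....#...
........
........
#.#.#...
##.#....
###.....

Derivation:
Fill (4+0,0+0) = (4,0)
Fill (4+1,0+0) = (5,0)
Fill (4+1,0+1) = (5,1)
Fill (4+2,0+1) = (6,1)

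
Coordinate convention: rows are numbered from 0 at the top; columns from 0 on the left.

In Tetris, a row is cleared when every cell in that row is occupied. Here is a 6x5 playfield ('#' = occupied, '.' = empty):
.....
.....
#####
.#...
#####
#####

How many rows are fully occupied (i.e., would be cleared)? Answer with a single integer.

Answer: 3

Derivation:
Check each row:
  row 0: 5 empty cells -> not full
  row 1: 5 empty cells -> not full
  row 2: 0 empty cells -> FULL (clear)
  row 3: 4 empty cells -> not full
  row 4: 0 empty cells -> FULL (clear)
  row 5: 0 empty cells -> FULL (clear)
Total rows cleared: 3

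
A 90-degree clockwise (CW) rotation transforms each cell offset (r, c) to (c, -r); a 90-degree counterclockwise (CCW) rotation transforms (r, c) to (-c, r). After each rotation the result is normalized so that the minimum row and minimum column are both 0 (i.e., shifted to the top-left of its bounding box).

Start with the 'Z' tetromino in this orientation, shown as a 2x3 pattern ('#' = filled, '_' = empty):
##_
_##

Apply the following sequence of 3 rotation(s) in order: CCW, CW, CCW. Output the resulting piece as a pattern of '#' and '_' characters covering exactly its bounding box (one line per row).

Answer: _#
##
#_

Derivation:
Start:
##_
_##
After rotation 1 (CCW):
_#
##
#_
After rotation 2 (CW):
##_
_##
After rotation 3 (CCW):
_#
##
#_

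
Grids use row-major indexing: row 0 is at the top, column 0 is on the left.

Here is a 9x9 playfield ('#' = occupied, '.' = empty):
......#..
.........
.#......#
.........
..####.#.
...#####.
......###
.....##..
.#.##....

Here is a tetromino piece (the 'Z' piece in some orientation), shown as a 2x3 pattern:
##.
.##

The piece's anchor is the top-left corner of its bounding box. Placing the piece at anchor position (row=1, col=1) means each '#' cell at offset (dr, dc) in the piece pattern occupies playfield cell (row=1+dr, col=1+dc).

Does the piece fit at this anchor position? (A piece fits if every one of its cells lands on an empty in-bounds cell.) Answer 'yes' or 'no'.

Answer: yes

Derivation:
Check each piece cell at anchor (1, 1):
  offset (0,0) -> (1,1): empty -> OK
  offset (0,1) -> (1,2): empty -> OK
  offset (1,1) -> (2,2): empty -> OK
  offset (1,2) -> (2,3): empty -> OK
All cells valid: yes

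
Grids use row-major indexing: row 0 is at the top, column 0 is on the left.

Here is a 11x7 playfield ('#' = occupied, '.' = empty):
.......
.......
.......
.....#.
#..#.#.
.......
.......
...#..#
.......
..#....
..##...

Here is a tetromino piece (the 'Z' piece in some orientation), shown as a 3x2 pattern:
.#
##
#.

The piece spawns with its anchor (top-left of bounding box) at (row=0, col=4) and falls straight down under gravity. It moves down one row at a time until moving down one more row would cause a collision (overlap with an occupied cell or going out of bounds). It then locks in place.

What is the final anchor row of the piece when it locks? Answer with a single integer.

Answer: 1

Derivation:
Spawn at (row=0, col=4). Try each row:
  row 0: fits
  row 1: fits
  row 2: blocked -> lock at row 1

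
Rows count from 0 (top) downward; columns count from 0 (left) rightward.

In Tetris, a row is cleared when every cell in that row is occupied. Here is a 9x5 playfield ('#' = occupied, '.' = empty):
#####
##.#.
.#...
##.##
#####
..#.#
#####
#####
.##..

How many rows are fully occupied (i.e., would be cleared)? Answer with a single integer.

Check each row:
  row 0: 0 empty cells -> FULL (clear)
  row 1: 2 empty cells -> not full
  row 2: 4 empty cells -> not full
  row 3: 1 empty cell -> not full
  row 4: 0 empty cells -> FULL (clear)
  row 5: 3 empty cells -> not full
  row 6: 0 empty cells -> FULL (clear)
  row 7: 0 empty cells -> FULL (clear)
  row 8: 3 empty cells -> not full
Total rows cleared: 4

Answer: 4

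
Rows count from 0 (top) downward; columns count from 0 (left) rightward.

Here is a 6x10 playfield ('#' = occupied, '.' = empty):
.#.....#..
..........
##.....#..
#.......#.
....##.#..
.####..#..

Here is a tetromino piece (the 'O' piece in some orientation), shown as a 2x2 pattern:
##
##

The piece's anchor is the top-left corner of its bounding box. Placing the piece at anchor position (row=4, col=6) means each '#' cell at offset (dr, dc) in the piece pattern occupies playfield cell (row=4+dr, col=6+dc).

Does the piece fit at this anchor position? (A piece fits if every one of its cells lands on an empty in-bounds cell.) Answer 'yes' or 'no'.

Answer: no

Derivation:
Check each piece cell at anchor (4, 6):
  offset (0,0) -> (4,6): empty -> OK
  offset (0,1) -> (4,7): occupied ('#') -> FAIL
  offset (1,0) -> (5,6): empty -> OK
  offset (1,1) -> (5,7): occupied ('#') -> FAIL
All cells valid: no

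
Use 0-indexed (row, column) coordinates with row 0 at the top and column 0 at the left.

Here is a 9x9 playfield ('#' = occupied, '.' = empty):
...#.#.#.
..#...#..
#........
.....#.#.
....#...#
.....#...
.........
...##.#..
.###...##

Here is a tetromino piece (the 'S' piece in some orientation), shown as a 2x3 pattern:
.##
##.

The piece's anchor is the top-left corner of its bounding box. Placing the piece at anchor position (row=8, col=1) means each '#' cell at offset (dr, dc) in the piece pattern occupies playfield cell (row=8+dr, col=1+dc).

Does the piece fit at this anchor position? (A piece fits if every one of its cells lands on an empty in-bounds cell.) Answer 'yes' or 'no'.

Check each piece cell at anchor (8, 1):
  offset (0,1) -> (8,2): occupied ('#') -> FAIL
  offset (0,2) -> (8,3): occupied ('#') -> FAIL
  offset (1,0) -> (9,1): out of bounds -> FAIL
  offset (1,1) -> (9,2): out of bounds -> FAIL
All cells valid: no

Answer: no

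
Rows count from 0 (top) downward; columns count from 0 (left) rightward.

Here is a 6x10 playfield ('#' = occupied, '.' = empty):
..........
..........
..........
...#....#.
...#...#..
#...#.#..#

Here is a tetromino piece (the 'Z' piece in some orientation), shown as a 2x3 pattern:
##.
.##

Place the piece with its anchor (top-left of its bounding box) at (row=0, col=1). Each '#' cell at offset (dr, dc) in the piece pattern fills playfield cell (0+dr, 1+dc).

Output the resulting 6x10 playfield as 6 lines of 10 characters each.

Fill (0+0,1+0) = (0,1)
Fill (0+0,1+1) = (0,2)
Fill (0+1,1+1) = (1,2)
Fill (0+1,1+2) = (1,3)

Answer: .##.......
..##......
..........
...#....#.
...#...#..
#...#.#..#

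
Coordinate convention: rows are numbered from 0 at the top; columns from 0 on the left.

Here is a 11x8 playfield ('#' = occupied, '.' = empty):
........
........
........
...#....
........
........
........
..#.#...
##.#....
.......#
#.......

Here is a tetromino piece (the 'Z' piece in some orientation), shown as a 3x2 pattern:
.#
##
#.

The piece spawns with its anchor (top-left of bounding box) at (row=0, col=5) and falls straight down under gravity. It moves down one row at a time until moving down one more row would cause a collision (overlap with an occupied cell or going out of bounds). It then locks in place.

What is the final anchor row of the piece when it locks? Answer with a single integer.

Spawn at (row=0, col=5). Try each row:
  row 0: fits
  row 1: fits
  row 2: fits
  row 3: fits
  row 4: fits
  row 5: fits
  row 6: fits
  row 7: fits
  row 8: fits
  row 9: blocked -> lock at row 8

Answer: 8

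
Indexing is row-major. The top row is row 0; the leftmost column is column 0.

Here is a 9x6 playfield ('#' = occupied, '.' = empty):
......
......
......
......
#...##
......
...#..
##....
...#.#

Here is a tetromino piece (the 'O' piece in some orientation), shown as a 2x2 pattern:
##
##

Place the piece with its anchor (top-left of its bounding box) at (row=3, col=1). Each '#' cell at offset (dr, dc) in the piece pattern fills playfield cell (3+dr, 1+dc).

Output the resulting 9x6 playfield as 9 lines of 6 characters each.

Fill (3+0,1+0) = (3,1)
Fill (3+0,1+1) = (3,2)
Fill (3+1,1+0) = (4,1)
Fill (3+1,1+1) = (4,2)

Answer: ......
......
......
.##...
###.##
......
...#..
##....
...#.#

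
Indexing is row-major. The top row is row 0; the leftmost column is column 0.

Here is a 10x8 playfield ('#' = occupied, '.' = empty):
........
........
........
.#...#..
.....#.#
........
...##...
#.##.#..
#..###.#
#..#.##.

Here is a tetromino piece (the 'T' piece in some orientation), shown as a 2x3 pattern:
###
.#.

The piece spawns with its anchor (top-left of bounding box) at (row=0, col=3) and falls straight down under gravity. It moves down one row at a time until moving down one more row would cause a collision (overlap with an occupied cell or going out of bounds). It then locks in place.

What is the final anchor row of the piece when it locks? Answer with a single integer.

Spawn at (row=0, col=3). Try each row:
  row 0: fits
  row 1: fits
  row 2: fits
  row 3: blocked -> lock at row 2

Answer: 2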